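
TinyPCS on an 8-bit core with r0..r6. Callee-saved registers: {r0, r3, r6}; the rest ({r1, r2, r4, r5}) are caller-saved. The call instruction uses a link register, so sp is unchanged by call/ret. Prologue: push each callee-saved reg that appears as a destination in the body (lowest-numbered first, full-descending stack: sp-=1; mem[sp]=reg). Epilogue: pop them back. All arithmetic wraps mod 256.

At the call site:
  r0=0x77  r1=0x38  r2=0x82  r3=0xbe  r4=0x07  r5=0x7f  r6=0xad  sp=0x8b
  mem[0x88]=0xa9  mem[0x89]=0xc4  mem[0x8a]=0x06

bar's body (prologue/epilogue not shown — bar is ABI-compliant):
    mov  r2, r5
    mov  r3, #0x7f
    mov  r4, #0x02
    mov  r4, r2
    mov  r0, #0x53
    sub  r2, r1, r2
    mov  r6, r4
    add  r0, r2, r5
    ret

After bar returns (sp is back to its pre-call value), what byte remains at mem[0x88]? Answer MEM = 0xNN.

MEM = 0xad

prologue: push r0 → mem[0x8a]=0x77, sp=0x8a
prologue: push r3 → mem[0x89]=0xbe, sp=0x89
prologue: push r6 → mem[0x88]=0xad, sp=0x88
body[0] mov  r2, r5 → r2=0x7f
body[1] mov  r3, #0x7f → r3=0x7f
body[2] mov  r4, #0x02 → r4=0x02
body[3] mov  r4, r2 → r4=0x7f
body[4] mov  r0, #0x53 → r0=0x53
body[5] sub  r2, r1, r2 → r2=0xb9
body[6] mov  r6, r4 → r6=0x7f
body[7] add  r0, r2, r5 → r0=0x38
epilogue: pop r6=0xad, sp=0x89
epilogue: pop r3=0xbe, sp=0x8a
epilogue: pop r0=0x77, sp=0x8b
prologue pushed ['r0', 'r3', 'r6'] at ['0x8a', '0x89', '0x88']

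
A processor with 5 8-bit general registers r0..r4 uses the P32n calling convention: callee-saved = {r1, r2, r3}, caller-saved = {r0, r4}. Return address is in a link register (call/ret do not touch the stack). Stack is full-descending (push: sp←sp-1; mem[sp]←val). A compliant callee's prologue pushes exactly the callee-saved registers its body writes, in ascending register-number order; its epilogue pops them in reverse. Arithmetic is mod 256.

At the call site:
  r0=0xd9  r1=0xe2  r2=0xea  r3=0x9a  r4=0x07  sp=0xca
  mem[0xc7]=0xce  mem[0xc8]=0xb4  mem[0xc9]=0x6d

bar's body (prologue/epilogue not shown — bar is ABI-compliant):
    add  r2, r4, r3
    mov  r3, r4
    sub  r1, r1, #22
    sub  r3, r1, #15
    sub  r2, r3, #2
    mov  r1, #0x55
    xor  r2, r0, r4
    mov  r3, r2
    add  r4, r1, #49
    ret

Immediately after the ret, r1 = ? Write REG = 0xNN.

prologue: push r1 -> mem[0xc9]=0xe2, sp=0xc9
prologue: push r2 -> mem[0xc8]=0xea, sp=0xc8
prologue: push r3 -> mem[0xc7]=0x9a, sp=0xc7
body[0] add  r2, r4, r3 -> r2=0xa1
body[1] mov  r3, r4 -> r3=0x07
body[2] sub  r1, r1, #22 -> r1=0xcc
body[3] sub  r3, r1, #15 -> r3=0xbd
body[4] sub  r2, r3, #2 -> r2=0xbb
body[5] mov  r1, #0x55 -> r1=0x55
body[6] xor  r2, r0, r4 -> r2=0xde
body[7] mov  r3, r2 -> r3=0xde
body[8] add  r4, r1, #49 -> r4=0x86
epilogue: pop r3=0x9a, sp=0xc8
epilogue: pop r2=0xea, sp=0xc9
epilogue: pop r1=0xe2, sp=0xca
r1 is callee-saved -> restored

REG = 0xe2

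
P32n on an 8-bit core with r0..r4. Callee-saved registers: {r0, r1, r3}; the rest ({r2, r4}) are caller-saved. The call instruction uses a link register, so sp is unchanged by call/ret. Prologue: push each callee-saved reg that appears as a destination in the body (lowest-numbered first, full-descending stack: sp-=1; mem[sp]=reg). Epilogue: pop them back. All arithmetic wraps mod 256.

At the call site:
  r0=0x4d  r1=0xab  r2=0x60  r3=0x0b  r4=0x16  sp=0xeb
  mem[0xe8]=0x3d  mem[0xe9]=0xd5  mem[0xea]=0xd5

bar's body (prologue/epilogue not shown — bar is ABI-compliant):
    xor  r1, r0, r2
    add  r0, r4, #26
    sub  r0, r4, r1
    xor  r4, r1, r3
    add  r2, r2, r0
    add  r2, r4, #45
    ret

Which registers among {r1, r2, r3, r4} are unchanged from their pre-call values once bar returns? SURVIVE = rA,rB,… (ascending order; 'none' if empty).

SURVIVE = r1,r3

prologue: push r0 → mem[0xea]=0x4d, sp=0xea
prologue: push r1 → mem[0xe9]=0xab, sp=0xe9
body[0] xor  r1, r0, r2 → r1=0x2d
body[1] add  r0, r4, #26 → r0=0x30
body[2] sub  r0, r4, r1 → r0=0xe9
body[3] xor  r4, r1, r3 → r4=0x26
body[4] add  r2, r2, r0 → r2=0x49
body[5] add  r2, r4, #45 → r2=0x53
epilogue: pop r1=0xab, sp=0xea
epilogue: pop r0=0x4d, sp=0xeb
r1: callee-saved, written=True
r2: caller-saved, written=True
r3: callee-saved, written=False
r4: caller-saved, written=True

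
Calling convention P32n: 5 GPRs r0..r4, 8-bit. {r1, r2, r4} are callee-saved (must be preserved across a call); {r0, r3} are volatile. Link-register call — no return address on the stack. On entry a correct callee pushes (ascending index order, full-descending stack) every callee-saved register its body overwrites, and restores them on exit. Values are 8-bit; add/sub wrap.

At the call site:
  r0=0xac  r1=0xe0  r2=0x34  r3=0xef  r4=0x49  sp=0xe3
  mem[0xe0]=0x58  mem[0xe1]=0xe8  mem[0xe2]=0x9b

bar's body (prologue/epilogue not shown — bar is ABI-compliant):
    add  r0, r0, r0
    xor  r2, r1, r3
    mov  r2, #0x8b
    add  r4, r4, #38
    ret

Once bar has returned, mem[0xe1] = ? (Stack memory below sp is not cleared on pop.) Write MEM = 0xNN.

MEM = 0x49

prologue: push r2 → mem[0xe2]=0x34, sp=0xe2
prologue: push r4 → mem[0xe1]=0x49, sp=0xe1
body[0] add  r0, r0, r0 → r0=0x58
body[1] xor  r2, r1, r3 → r2=0x0f
body[2] mov  r2, #0x8b → r2=0x8b
body[3] add  r4, r4, #38 → r4=0x6f
epilogue: pop r4=0x49, sp=0xe2
epilogue: pop r2=0x34, sp=0xe3
prologue pushed ['r2', 'r4'] at ['0xe2', '0xe1']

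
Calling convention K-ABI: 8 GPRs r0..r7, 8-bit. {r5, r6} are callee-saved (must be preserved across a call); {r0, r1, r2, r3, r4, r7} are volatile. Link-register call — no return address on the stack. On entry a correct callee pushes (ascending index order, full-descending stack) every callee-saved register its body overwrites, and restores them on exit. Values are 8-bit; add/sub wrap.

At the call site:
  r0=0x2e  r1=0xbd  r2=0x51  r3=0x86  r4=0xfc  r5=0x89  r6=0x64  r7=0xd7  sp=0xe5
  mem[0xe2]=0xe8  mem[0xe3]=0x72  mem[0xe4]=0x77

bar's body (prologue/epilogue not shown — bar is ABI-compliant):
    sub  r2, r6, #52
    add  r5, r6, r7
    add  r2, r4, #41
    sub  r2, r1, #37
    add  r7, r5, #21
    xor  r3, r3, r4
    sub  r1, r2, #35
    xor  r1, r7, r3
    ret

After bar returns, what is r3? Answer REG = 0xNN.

REG = 0x7a

prologue: push r5 -> mem[0xe4]=0x89, sp=0xe4
body[0] sub  r2, r6, #52 -> r2=0x30
body[1] add  r5, r6, r7 -> r5=0x3b
body[2] add  r2, r4, #41 -> r2=0x25
body[3] sub  r2, r1, #37 -> r2=0x98
body[4] add  r7, r5, #21 -> r7=0x50
body[5] xor  r3, r3, r4 -> r3=0x7a
body[6] sub  r1, r2, #35 -> r1=0x75
body[7] xor  r1, r7, r3 -> r1=0x2a
epilogue: pop r5=0x89, sp=0xe5
r3 is caller-saved -> body value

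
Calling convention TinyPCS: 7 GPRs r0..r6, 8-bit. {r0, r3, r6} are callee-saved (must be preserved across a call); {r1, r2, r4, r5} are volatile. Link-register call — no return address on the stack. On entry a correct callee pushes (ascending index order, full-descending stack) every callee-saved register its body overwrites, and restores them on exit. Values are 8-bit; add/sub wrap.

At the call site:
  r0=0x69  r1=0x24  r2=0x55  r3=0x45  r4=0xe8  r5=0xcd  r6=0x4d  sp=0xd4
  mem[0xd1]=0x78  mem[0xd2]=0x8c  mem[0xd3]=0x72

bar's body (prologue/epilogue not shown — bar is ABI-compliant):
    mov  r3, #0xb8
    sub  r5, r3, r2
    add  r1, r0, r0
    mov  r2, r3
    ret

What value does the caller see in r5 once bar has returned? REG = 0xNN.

REG = 0x63

prologue: push r3 -> mem[0xd3]=0x45, sp=0xd3
body[0] mov  r3, #0xb8 -> r3=0xb8
body[1] sub  r5, r3, r2 -> r5=0x63
body[2] add  r1, r0, r0 -> r1=0xd2
body[3] mov  r2, r3 -> r2=0xb8
epilogue: pop r3=0x45, sp=0xd4
r5 is caller-saved -> body value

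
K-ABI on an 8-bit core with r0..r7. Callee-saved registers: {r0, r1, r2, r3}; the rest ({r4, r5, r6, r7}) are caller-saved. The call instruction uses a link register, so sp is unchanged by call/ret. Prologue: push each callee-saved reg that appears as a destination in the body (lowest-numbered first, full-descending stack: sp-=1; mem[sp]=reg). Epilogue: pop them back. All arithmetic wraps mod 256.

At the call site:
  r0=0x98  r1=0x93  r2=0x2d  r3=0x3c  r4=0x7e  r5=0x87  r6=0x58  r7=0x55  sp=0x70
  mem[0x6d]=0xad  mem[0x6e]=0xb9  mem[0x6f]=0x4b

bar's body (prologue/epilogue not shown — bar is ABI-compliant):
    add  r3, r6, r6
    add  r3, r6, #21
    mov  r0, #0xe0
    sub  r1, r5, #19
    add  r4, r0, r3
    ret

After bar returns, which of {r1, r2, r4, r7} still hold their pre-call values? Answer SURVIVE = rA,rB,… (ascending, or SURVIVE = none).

SURVIVE = r1,r2,r7

prologue: push r0 → mem[0x6f]=0x98, sp=0x6f
prologue: push r1 → mem[0x6e]=0x93, sp=0x6e
prologue: push r3 → mem[0x6d]=0x3c, sp=0x6d
body[0] add  r3, r6, r6 → r3=0xb0
body[1] add  r3, r6, #21 → r3=0x6d
body[2] mov  r0, #0xe0 → r0=0xe0
body[3] sub  r1, r5, #19 → r1=0x74
body[4] add  r4, r0, r3 → r4=0x4d
epilogue: pop r3=0x3c, sp=0x6e
epilogue: pop r1=0x93, sp=0x6f
epilogue: pop r0=0x98, sp=0x70
r1: callee-saved, written=True
r2: callee-saved, written=False
r4: caller-saved, written=True
r7: caller-saved, written=False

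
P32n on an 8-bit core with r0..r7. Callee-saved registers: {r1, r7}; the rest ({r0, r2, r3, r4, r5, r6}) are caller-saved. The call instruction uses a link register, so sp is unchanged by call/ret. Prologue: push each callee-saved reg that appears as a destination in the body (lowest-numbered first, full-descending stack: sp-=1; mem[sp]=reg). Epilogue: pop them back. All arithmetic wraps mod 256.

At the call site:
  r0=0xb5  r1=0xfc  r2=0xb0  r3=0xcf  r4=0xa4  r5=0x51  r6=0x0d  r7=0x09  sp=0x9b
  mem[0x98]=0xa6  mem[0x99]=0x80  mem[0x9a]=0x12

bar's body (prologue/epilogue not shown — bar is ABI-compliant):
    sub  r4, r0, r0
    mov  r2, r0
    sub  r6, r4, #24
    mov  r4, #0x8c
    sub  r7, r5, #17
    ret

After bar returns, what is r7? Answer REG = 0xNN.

prologue: push r7 → mem[0x9a]=0x09, sp=0x9a
body[0] sub  r4, r0, r0 → r4=0x00
body[1] mov  r2, r0 → r2=0xb5
body[2] sub  r6, r4, #24 → r6=0xe8
body[3] mov  r4, #0x8c → r4=0x8c
body[4] sub  r7, r5, #17 → r7=0x40
epilogue: pop r7=0x09, sp=0x9b
r7 is callee-saved → restored

REG = 0x09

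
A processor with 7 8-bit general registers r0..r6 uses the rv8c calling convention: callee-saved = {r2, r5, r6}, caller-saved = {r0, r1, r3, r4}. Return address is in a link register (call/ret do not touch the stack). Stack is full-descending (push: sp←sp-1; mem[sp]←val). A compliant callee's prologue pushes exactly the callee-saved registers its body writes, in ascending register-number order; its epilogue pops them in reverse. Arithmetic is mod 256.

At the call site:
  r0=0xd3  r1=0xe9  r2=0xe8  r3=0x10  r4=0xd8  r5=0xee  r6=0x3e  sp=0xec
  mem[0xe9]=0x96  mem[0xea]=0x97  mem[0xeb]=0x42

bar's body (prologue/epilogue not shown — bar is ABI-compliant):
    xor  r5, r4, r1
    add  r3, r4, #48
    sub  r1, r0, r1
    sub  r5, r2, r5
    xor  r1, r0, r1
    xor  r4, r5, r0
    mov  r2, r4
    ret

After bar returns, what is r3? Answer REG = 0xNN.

REG = 0x08

prologue: push r2 → mem[0xeb]=0xe8, sp=0xeb
prologue: push r5 → mem[0xea]=0xee, sp=0xea
body[0] xor  r5, r4, r1 → r5=0x31
body[1] add  r3, r4, #48 → r3=0x08
body[2] sub  r1, r0, r1 → r1=0xea
body[3] sub  r5, r2, r5 → r5=0xb7
body[4] xor  r1, r0, r1 → r1=0x39
body[5] xor  r4, r5, r0 → r4=0x64
body[6] mov  r2, r4 → r2=0x64
epilogue: pop r5=0xee, sp=0xeb
epilogue: pop r2=0xe8, sp=0xec
r3 is caller-saved → body value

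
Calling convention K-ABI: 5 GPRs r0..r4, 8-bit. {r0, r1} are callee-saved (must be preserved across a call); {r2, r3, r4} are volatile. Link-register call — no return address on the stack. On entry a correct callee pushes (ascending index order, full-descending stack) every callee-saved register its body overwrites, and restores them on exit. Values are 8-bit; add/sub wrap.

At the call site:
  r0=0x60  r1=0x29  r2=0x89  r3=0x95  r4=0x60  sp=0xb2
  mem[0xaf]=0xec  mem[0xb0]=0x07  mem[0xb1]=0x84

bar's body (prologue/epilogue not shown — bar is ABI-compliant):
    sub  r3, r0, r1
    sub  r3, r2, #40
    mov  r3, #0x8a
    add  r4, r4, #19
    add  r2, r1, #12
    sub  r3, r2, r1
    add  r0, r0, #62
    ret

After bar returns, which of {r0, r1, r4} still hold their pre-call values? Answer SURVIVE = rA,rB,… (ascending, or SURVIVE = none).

SURVIVE = r0,r1

prologue: push r0 -> mem[0xb1]=0x60, sp=0xb1
body[0] sub  r3, r0, r1 -> r3=0x37
body[1] sub  r3, r2, #40 -> r3=0x61
body[2] mov  r3, #0x8a -> r3=0x8a
body[3] add  r4, r4, #19 -> r4=0x73
body[4] add  r2, r1, #12 -> r2=0x35
body[5] sub  r3, r2, r1 -> r3=0x0c
body[6] add  r0, r0, #62 -> r0=0x9e
epilogue: pop r0=0x60, sp=0xb2
r0: callee-saved, written=True
r1: callee-saved, written=False
r4: caller-saved, written=True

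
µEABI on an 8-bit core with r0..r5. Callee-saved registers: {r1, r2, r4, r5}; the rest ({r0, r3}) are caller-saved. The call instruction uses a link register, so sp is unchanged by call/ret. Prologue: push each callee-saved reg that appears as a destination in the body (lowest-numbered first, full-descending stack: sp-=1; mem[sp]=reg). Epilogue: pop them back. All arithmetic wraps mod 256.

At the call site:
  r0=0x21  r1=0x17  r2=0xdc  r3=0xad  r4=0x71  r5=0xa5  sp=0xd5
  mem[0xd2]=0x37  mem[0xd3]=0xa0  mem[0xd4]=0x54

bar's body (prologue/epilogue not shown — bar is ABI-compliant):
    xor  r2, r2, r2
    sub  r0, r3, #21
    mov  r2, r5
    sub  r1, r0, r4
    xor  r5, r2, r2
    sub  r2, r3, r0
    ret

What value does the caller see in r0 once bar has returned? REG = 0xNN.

prologue: push r1 → mem[0xd4]=0x17, sp=0xd4
prologue: push r2 → mem[0xd3]=0xdc, sp=0xd3
prologue: push r5 → mem[0xd2]=0xa5, sp=0xd2
body[0] xor  r2, r2, r2 → r2=0x00
body[1] sub  r0, r3, #21 → r0=0x98
body[2] mov  r2, r5 → r2=0xa5
body[3] sub  r1, r0, r4 → r1=0x27
body[4] xor  r5, r2, r2 → r5=0x00
body[5] sub  r2, r3, r0 → r2=0x15
epilogue: pop r5=0xa5, sp=0xd3
epilogue: pop r2=0xdc, sp=0xd4
epilogue: pop r1=0x17, sp=0xd5
r0 is caller-saved → body value

REG = 0x98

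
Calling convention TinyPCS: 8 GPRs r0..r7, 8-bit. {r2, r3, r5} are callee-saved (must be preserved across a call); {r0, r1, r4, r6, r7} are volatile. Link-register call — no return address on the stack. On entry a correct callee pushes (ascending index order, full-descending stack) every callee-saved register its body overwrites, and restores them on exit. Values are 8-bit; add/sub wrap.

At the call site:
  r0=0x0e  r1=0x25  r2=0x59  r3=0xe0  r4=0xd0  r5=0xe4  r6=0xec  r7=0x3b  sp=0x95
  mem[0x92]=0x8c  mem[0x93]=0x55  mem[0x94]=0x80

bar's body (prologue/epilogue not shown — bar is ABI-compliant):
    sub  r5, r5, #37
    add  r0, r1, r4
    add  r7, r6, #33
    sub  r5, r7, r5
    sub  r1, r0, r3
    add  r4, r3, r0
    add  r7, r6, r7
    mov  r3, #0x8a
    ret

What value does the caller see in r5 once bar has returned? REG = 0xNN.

prologue: push r3 -> mem[0x94]=0xe0, sp=0x94
prologue: push r5 -> mem[0x93]=0xe4, sp=0x93
body[0] sub  r5, r5, #37 -> r5=0xbf
body[1] add  r0, r1, r4 -> r0=0xf5
body[2] add  r7, r6, #33 -> r7=0x0d
body[3] sub  r5, r7, r5 -> r5=0x4e
body[4] sub  r1, r0, r3 -> r1=0x15
body[5] add  r4, r3, r0 -> r4=0xd5
body[6] add  r7, r6, r7 -> r7=0xf9
body[7] mov  r3, #0x8a -> r3=0x8a
epilogue: pop r5=0xe4, sp=0x94
epilogue: pop r3=0xe0, sp=0x95
r5 is callee-saved -> restored

REG = 0xe4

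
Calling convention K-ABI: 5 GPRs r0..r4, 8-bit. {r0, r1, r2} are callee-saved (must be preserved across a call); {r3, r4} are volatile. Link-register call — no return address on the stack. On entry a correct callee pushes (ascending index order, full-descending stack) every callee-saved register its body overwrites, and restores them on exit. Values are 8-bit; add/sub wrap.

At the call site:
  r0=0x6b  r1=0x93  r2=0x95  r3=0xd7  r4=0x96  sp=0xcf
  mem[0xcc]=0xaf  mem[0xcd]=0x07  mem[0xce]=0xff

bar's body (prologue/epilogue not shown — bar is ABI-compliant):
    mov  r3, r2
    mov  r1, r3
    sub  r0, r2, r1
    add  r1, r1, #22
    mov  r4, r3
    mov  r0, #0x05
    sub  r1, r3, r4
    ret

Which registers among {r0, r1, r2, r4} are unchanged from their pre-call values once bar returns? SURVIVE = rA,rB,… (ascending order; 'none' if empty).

prologue: push r0 → mem[0xce]=0x6b, sp=0xce
prologue: push r1 → mem[0xcd]=0x93, sp=0xcd
body[0] mov  r3, r2 → r3=0x95
body[1] mov  r1, r3 → r1=0x95
body[2] sub  r0, r2, r1 → r0=0x00
body[3] add  r1, r1, #22 → r1=0xab
body[4] mov  r4, r3 → r4=0x95
body[5] mov  r0, #0x05 → r0=0x05
body[6] sub  r1, r3, r4 → r1=0x00
epilogue: pop r1=0x93, sp=0xce
epilogue: pop r0=0x6b, sp=0xcf
r0: callee-saved, written=True
r1: callee-saved, written=True
r2: callee-saved, written=False
r4: caller-saved, written=True

SURVIVE = r0,r1,r2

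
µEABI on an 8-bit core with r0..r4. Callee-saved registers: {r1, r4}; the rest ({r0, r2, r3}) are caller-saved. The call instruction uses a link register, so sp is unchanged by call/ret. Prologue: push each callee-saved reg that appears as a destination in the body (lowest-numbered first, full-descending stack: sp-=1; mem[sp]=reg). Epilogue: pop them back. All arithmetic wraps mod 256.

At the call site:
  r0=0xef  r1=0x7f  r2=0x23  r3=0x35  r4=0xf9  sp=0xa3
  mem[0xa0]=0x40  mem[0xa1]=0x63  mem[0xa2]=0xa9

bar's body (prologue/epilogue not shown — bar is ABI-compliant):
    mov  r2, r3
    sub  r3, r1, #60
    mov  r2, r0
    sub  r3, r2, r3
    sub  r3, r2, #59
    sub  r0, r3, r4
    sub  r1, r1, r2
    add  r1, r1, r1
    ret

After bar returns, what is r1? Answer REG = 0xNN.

REG = 0x7f

prologue: push r1 → mem[0xa2]=0x7f, sp=0xa2
body[0] mov  r2, r3 → r2=0x35
body[1] sub  r3, r1, #60 → r3=0x43
body[2] mov  r2, r0 → r2=0xef
body[3] sub  r3, r2, r3 → r3=0xac
body[4] sub  r3, r2, #59 → r3=0xb4
body[5] sub  r0, r3, r4 → r0=0xbb
body[6] sub  r1, r1, r2 → r1=0x90
body[7] add  r1, r1, r1 → r1=0x20
epilogue: pop r1=0x7f, sp=0xa3
r1 is callee-saved → restored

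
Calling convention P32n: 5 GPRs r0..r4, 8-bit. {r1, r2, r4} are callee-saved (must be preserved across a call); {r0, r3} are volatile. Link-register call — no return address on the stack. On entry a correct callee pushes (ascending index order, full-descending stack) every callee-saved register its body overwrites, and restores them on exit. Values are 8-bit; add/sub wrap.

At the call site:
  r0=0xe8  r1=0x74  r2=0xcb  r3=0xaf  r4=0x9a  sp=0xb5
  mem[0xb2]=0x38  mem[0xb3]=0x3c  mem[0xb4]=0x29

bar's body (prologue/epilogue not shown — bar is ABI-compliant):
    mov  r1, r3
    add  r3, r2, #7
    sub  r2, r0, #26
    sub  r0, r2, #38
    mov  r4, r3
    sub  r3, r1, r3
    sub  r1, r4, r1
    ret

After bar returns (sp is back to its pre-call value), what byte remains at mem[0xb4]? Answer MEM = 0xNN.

MEM = 0x74

prologue: push r1 → mem[0xb4]=0x74, sp=0xb4
prologue: push r2 → mem[0xb3]=0xcb, sp=0xb3
prologue: push r4 → mem[0xb2]=0x9a, sp=0xb2
body[0] mov  r1, r3 → r1=0xaf
body[1] add  r3, r2, #7 → r3=0xd2
body[2] sub  r2, r0, #26 → r2=0xce
body[3] sub  r0, r2, #38 → r0=0xa8
body[4] mov  r4, r3 → r4=0xd2
body[5] sub  r3, r1, r3 → r3=0xdd
body[6] sub  r1, r4, r1 → r1=0x23
epilogue: pop r4=0x9a, sp=0xb3
epilogue: pop r2=0xcb, sp=0xb4
epilogue: pop r1=0x74, sp=0xb5
prologue pushed ['r1', 'r2', 'r4'] at ['0xb4', '0xb3', '0xb2']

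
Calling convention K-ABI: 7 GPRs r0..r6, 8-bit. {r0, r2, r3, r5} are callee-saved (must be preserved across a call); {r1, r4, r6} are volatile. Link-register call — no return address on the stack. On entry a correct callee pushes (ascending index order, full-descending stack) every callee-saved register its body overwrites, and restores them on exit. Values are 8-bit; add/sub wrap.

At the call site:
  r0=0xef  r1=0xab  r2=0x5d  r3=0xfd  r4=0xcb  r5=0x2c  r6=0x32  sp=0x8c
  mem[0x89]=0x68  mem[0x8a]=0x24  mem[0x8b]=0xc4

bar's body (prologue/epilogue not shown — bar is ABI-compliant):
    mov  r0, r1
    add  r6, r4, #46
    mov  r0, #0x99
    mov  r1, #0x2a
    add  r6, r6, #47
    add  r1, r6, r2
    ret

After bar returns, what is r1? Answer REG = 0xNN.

prologue: push r0 → mem[0x8b]=0xef, sp=0x8b
body[0] mov  r0, r1 → r0=0xab
body[1] add  r6, r4, #46 → r6=0xf9
body[2] mov  r0, #0x99 → r0=0x99
body[3] mov  r1, #0x2a → r1=0x2a
body[4] add  r6, r6, #47 → r6=0x28
body[5] add  r1, r6, r2 → r1=0x85
epilogue: pop r0=0xef, sp=0x8c
r1 is caller-saved → body value

REG = 0x85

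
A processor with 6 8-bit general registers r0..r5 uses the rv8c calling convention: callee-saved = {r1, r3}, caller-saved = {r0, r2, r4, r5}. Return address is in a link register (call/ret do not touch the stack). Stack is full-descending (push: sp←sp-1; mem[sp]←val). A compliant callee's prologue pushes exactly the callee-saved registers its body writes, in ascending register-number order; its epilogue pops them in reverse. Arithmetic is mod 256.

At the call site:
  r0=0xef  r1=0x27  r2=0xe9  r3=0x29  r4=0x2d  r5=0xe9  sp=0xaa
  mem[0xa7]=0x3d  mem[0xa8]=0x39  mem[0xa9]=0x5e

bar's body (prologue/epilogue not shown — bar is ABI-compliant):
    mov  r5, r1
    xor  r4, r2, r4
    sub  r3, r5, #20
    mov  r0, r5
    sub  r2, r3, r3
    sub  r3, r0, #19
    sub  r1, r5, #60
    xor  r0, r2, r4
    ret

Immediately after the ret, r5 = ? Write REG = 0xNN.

REG = 0x27

prologue: push r1 → mem[0xa9]=0x27, sp=0xa9
prologue: push r3 → mem[0xa8]=0x29, sp=0xa8
body[0] mov  r5, r1 → r5=0x27
body[1] xor  r4, r2, r4 → r4=0xc4
body[2] sub  r3, r5, #20 → r3=0x13
body[3] mov  r0, r5 → r0=0x27
body[4] sub  r2, r3, r3 → r2=0x00
body[5] sub  r3, r0, #19 → r3=0x14
body[6] sub  r1, r5, #60 → r1=0xeb
body[7] xor  r0, r2, r4 → r0=0xc4
epilogue: pop r3=0x29, sp=0xa9
epilogue: pop r1=0x27, sp=0xaa
r5 is caller-saved → body value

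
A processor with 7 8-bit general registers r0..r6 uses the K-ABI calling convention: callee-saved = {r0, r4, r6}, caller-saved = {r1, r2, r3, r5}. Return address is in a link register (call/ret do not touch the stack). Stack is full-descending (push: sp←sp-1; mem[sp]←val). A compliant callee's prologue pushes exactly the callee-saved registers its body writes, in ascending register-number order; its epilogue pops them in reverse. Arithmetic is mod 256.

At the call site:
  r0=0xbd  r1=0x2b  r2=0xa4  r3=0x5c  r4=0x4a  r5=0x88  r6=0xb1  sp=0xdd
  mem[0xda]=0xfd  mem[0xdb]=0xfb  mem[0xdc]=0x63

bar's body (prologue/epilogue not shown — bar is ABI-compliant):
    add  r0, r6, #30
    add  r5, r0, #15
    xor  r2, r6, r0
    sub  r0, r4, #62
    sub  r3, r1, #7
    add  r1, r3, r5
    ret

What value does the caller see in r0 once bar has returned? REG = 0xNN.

REG = 0xbd

prologue: push r0 -> mem[0xdc]=0xbd, sp=0xdc
body[0] add  r0, r6, #30 -> r0=0xcf
body[1] add  r5, r0, #15 -> r5=0xde
body[2] xor  r2, r6, r0 -> r2=0x7e
body[3] sub  r0, r4, #62 -> r0=0x0c
body[4] sub  r3, r1, #7 -> r3=0x24
body[5] add  r1, r3, r5 -> r1=0x02
epilogue: pop r0=0xbd, sp=0xdd
r0 is callee-saved -> restored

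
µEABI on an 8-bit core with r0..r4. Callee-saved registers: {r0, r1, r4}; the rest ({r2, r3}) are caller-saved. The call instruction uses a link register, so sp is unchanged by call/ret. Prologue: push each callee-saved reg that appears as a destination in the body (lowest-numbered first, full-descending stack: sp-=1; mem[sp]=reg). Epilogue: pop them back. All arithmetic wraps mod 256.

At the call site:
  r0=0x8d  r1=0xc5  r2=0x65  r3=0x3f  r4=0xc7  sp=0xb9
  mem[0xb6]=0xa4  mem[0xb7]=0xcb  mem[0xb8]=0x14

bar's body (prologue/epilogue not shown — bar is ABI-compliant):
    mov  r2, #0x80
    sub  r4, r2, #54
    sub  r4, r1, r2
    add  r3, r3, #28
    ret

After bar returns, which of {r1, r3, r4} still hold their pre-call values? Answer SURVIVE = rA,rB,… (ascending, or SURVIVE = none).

SURVIVE = r1,r4

prologue: push r4 -> mem[0xb8]=0xc7, sp=0xb8
body[0] mov  r2, #0x80 -> r2=0x80
body[1] sub  r4, r2, #54 -> r4=0x4a
body[2] sub  r4, r1, r2 -> r4=0x45
body[3] add  r3, r3, #28 -> r3=0x5b
epilogue: pop r4=0xc7, sp=0xb9
r1: callee-saved, written=False
r3: caller-saved, written=True
r4: callee-saved, written=True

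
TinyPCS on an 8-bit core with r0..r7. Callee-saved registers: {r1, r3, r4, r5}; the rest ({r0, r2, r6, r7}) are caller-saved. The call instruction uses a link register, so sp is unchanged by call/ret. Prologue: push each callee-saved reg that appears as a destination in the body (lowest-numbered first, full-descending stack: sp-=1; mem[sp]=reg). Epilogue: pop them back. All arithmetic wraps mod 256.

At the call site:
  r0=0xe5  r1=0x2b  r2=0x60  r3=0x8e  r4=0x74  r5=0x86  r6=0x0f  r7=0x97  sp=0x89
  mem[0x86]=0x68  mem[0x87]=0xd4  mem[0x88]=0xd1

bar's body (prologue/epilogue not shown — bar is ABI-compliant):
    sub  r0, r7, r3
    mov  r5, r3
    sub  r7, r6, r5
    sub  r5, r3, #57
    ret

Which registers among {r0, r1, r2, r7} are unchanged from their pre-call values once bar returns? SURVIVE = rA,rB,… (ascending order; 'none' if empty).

prologue: push r5 -> mem[0x88]=0x86, sp=0x88
body[0] sub  r0, r7, r3 -> r0=0x09
body[1] mov  r5, r3 -> r5=0x8e
body[2] sub  r7, r6, r5 -> r7=0x81
body[3] sub  r5, r3, #57 -> r5=0x55
epilogue: pop r5=0x86, sp=0x89
r0: caller-saved, written=True
r1: callee-saved, written=False
r2: caller-saved, written=False
r7: caller-saved, written=True

SURVIVE = r1,r2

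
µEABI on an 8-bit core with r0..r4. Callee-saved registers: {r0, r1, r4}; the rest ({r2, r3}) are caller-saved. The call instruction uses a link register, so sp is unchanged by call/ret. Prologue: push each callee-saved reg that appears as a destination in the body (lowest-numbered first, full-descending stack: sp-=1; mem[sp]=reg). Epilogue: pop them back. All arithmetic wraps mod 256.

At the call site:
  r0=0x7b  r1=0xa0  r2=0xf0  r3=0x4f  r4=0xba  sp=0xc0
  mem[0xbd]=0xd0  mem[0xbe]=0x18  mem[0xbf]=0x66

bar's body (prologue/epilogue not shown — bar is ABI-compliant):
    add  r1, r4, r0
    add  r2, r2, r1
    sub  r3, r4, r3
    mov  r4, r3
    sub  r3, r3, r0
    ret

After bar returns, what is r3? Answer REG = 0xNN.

REG = 0xf0

prologue: push r1 -> mem[0xbf]=0xa0, sp=0xbf
prologue: push r4 -> mem[0xbe]=0xba, sp=0xbe
body[0] add  r1, r4, r0 -> r1=0x35
body[1] add  r2, r2, r1 -> r2=0x25
body[2] sub  r3, r4, r3 -> r3=0x6b
body[3] mov  r4, r3 -> r4=0x6b
body[4] sub  r3, r3, r0 -> r3=0xf0
epilogue: pop r4=0xba, sp=0xbf
epilogue: pop r1=0xa0, sp=0xc0
r3 is caller-saved -> body value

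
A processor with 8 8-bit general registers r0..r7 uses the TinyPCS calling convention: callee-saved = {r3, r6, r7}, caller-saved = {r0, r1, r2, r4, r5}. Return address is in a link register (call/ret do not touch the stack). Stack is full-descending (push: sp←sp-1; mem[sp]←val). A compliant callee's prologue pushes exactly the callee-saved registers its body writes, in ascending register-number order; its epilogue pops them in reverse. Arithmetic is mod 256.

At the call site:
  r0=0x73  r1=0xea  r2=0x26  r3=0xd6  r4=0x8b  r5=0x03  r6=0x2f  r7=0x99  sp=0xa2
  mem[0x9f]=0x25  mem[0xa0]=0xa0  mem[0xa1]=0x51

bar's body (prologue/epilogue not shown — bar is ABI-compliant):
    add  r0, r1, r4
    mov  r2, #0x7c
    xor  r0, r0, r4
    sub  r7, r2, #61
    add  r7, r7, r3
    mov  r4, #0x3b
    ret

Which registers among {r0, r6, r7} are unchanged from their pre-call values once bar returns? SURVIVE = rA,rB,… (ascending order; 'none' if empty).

prologue: push r7 -> mem[0xa1]=0x99, sp=0xa1
body[0] add  r0, r1, r4 -> r0=0x75
body[1] mov  r2, #0x7c -> r2=0x7c
body[2] xor  r0, r0, r4 -> r0=0xfe
body[3] sub  r7, r2, #61 -> r7=0x3f
body[4] add  r7, r7, r3 -> r7=0x15
body[5] mov  r4, #0x3b -> r4=0x3b
epilogue: pop r7=0x99, sp=0xa2
r0: caller-saved, written=True
r6: callee-saved, written=False
r7: callee-saved, written=True

SURVIVE = r6,r7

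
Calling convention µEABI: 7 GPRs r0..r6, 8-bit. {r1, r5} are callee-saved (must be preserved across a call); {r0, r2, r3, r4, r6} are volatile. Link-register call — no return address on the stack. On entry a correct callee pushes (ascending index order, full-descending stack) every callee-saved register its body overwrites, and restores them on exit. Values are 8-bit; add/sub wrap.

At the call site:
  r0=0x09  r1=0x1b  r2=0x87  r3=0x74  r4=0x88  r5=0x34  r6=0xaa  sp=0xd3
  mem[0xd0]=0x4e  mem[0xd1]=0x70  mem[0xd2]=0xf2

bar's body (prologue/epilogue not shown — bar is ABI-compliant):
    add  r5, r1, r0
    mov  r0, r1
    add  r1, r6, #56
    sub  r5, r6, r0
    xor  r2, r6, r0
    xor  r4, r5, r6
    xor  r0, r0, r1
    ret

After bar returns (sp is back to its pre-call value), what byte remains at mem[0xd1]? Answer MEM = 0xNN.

MEM = 0x34

prologue: push r1 → mem[0xd2]=0x1b, sp=0xd2
prologue: push r5 → mem[0xd1]=0x34, sp=0xd1
body[0] add  r5, r1, r0 → r5=0x24
body[1] mov  r0, r1 → r0=0x1b
body[2] add  r1, r6, #56 → r1=0xe2
body[3] sub  r5, r6, r0 → r5=0x8f
body[4] xor  r2, r6, r0 → r2=0xb1
body[5] xor  r4, r5, r6 → r4=0x25
body[6] xor  r0, r0, r1 → r0=0xf9
epilogue: pop r5=0x34, sp=0xd2
epilogue: pop r1=0x1b, sp=0xd3
prologue pushed ['r1', 'r5'] at ['0xd2', '0xd1']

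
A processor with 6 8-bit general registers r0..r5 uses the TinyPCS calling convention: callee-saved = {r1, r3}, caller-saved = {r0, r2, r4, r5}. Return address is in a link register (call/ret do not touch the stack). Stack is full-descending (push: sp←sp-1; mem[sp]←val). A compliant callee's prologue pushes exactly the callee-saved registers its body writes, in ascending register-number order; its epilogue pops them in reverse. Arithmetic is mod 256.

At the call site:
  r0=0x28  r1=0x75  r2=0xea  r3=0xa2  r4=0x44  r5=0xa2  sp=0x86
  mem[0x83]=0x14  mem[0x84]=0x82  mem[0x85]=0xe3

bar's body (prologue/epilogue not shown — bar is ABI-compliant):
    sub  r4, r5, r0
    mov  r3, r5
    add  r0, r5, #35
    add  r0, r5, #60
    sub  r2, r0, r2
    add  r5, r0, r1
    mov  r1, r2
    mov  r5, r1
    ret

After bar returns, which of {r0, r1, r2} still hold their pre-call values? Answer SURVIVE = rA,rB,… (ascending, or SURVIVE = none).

prologue: push r1 → mem[0x85]=0x75, sp=0x85
prologue: push r3 → mem[0x84]=0xa2, sp=0x84
body[0] sub  r4, r5, r0 → r4=0x7a
body[1] mov  r3, r5 → r3=0xa2
body[2] add  r0, r5, #35 → r0=0xc5
body[3] add  r0, r5, #60 → r0=0xde
body[4] sub  r2, r0, r2 → r2=0xf4
body[5] add  r5, r0, r1 → r5=0x53
body[6] mov  r1, r2 → r1=0xf4
body[7] mov  r5, r1 → r5=0xf4
epilogue: pop r3=0xa2, sp=0x85
epilogue: pop r1=0x75, sp=0x86
r0: caller-saved, written=True
r1: callee-saved, written=True
r2: caller-saved, written=True

SURVIVE = r1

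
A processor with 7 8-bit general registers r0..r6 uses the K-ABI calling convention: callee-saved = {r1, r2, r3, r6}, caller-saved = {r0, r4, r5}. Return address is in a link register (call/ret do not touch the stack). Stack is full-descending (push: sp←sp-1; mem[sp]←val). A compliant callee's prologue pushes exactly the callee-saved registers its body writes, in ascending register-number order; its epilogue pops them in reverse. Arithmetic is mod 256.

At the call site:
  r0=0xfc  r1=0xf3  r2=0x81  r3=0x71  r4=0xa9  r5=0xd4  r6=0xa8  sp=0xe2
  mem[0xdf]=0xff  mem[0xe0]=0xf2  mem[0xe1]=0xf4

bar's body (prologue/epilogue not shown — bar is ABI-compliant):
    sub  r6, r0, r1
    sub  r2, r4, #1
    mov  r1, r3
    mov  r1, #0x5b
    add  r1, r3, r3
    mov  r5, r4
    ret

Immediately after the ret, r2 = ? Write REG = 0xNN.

REG = 0x81

prologue: push r1 -> mem[0xe1]=0xf3, sp=0xe1
prologue: push r2 -> mem[0xe0]=0x81, sp=0xe0
prologue: push r6 -> mem[0xdf]=0xa8, sp=0xdf
body[0] sub  r6, r0, r1 -> r6=0x09
body[1] sub  r2, r4, #1 -> r2=0xa8
body[2] mov  r1, r3 -> r1=0x71
body[3] mov  r1, #0x5b -> r1=0x5b
body[4] add  r1, r3, r3 -> r1=0xe2
body[5] mov  r5, r4 -> r5=0xa9
epilogue: pop r6=0xa8, sp=0xe0
epilogue: pop r2=0x81, sp=0xe1
epilogue: pop r1=0xf3, sp=0xe2
r2 is callee-saved -> restored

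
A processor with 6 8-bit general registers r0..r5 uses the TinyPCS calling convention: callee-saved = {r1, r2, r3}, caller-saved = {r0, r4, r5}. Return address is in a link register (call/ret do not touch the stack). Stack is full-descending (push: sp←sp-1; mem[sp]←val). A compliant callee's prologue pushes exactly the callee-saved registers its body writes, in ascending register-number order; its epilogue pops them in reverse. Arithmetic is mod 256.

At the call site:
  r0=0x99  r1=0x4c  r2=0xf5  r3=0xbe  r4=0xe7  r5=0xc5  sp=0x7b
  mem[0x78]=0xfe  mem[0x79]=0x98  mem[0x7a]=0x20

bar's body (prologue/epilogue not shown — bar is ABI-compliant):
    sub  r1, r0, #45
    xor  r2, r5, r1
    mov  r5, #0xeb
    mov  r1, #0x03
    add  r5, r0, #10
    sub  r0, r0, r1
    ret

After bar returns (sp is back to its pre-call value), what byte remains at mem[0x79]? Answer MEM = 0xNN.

prologue: push r1 → mem[0x7a]=0x4c, sp=0x7a
prologue: push r2 → mem[0x79]=0xf5, sp=0x79
body[0] sub  r1, r0, #45 → r1=0x6c
body[1] xor  r2, r5, r1 → r2=0xa9
body[2] mov  r5, #0xeb → r5=0xeb
body[3] mov  r1, #0x03 → r1=0x03
body[4] add  r5, r0, #10 → r5=0xa3
body[5] sub  r0, r0, r1 → r0=0x96
epilogue: pop r2=0xf5, sp=0x7a
epilogue: pop r1=0x4c, sp=0x7b
prologue pushed ['r1', 'r2'] at ['0x7a', '0x79']

MEM = 0xf5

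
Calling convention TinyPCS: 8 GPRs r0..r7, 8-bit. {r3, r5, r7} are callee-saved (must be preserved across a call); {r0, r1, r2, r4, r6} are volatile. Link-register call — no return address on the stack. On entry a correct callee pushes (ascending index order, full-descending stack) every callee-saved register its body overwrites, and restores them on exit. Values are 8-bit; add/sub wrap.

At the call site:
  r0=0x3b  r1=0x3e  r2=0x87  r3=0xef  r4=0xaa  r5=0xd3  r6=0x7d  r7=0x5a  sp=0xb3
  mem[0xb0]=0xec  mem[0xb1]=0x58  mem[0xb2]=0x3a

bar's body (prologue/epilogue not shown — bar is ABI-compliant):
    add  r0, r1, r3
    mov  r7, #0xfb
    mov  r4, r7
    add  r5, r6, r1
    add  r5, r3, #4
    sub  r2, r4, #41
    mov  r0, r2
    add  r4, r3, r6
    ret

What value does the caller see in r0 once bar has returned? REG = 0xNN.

prologue: push r5 -> mem[0xb2]=0xd3, sp=0xb2
prologue: push r7 -> mem[0xb1]=0x5a, sp=0xb1
body[0] add  r0, r1, r3 -> r0=0x2d
body[1] mov  r7, #0xfb -> r7=0xfb
body[2] mov  r4, r7 -> r4=0xfb
body[3] add  r5, r6, r1 -> r5=0xbb
body[4] add  r5, r3, #4 -> r5=0xf3
body[5] sub  r2, r4, #41 -> r2=0xd2
body[6] mov  r0, r2 -> r0=0xd2
body[7] add  r4, r3, r6 -> r4=0x6c
epilogue: pop r7=0x5a, sp=0xb2
epilogue: pop r5=0xd3, sp=0xb3
r0 is caller-saved -> body value

REG = 0xd2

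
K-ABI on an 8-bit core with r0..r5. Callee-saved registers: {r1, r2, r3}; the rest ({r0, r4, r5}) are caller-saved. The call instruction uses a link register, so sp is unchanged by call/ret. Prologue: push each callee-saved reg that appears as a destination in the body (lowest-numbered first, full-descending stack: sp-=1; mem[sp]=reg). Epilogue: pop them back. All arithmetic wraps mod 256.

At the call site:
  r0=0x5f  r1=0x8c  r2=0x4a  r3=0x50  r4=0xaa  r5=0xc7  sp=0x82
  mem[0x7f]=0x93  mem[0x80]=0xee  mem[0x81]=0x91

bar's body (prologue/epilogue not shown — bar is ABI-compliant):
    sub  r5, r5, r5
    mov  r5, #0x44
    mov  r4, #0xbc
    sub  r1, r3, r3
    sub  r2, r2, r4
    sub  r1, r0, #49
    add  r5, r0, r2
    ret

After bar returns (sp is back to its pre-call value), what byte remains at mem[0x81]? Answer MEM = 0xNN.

prologue: push r1 → mem[0x81]=0x8c, sp=0x81
prologue: push r2 → mem[0x80]=0x4a, sp=0x80
body[0] sub  r5, r5, r5 → r5=0x00
body[1] mov  r5, #0x44 → r5=0x44
body[2] mov  r4, #0xbc → r4=0xbc
body[3] sub  r1, r3, r3 → r1=0x00
body[4] sub  r2, r2, r4 → r2=0x8e
body[5] sub  r1, r0, #49 → r1=0x2e
body[6] add  r5, r0, r2 → r5=0xed
epilogue: pop r2=0x4a, sp=0x81
epilogue: pop r1=0x8c, sp=0x82
prologue pushed ['r1', 'r2'] at ['0x81', '0x80']

MEM = 0x8c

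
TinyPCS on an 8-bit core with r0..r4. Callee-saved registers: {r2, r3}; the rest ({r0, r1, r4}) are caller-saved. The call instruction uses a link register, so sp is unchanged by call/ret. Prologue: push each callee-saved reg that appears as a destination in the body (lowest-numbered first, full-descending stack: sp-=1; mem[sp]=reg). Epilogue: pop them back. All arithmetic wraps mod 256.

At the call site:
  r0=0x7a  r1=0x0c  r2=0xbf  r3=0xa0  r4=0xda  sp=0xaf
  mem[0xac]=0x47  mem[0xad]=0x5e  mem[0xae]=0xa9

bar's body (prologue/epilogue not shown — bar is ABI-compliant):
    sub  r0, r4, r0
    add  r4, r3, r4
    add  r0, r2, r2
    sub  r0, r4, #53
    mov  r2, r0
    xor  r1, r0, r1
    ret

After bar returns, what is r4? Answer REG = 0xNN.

prologue: push r2 -> mem[0xae]=0xbf, sp=0xae
body[0] sub  r0, r4, r0 -> r0=0x60
body[1] add  r4, r3, r4 -> r4=0x7a
body[2] add  r0, r2, r2 -> r0=0x7e
body[3] sub  r0, r4, #53 -> r0=0x45
body[4] mov  r2, r0 -> r2=0x45
body[5] xor  r1, r0, r1 -> r1=0x49
epilogue: pop r2=0xbf, sp=0xaf
r4 is caller-saved -> body value

REG = 0x7a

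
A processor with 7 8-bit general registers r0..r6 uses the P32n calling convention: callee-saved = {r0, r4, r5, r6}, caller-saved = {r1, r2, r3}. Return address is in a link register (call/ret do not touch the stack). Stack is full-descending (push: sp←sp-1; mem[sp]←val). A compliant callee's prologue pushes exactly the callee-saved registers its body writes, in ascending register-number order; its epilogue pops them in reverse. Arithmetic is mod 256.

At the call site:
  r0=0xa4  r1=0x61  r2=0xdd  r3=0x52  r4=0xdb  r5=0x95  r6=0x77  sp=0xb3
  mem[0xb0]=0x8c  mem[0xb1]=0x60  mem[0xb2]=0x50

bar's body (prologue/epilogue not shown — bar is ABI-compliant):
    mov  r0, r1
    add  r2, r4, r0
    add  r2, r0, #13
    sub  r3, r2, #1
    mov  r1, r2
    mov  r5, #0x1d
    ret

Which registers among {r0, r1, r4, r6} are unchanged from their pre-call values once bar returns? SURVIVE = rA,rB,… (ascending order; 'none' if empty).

SURVIVE = r0,r4,r6

prologue: push r0 → mem[0xb2]=0xa4, sp=0xb2
prologue: push r5 → mem[0xb1]=0x95, sp=0xb1
body[0] mov  r0, r1 → r0=0x61
body[1] add  r2, r4, r0 → r2=0x3c
body[2] add  r2, r0, #13 → r2=0x6e
body[3] sub  r3, r2, #1 → r3=0x6d
body[4] mov  r1, r2 → r1=0x6e
body[5] mov  r5, #0x1d → r5=0x1d
epilogue: pop r5=0x95, sp=0xb2
epilogue: pop r0=0xa4, sp=0xb3
r0: callee-saved, written=True
r1: caller-saved, written=True
r4: callee-saved, written=False
r6: callee-saved, written=False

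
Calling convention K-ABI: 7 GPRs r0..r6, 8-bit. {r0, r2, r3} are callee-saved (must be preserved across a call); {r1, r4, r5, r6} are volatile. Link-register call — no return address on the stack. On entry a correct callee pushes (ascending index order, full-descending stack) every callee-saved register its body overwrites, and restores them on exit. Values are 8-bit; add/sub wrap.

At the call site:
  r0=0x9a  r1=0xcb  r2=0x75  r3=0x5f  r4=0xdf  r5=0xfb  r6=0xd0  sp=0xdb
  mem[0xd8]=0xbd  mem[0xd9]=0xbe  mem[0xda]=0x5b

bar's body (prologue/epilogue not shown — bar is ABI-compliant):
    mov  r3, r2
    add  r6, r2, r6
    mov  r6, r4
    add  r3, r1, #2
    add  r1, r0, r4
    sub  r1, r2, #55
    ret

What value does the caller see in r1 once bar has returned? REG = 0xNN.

prologue: push r3 → mem[0xda]=0x5f, sp=0xda
body[0] mov  r3, r2 → r3=0x75
body[1] add  r6, r2, r6 → r6=0x45
body[2] mov  r6, r4 → r6=0xdf
body[3] add  r3, r1, #2 → r3=0xcd
body[4] add  r1, r0, r4 → r1=0x79
body[5] sub  r1, r2, #55 → r1=0x3e
epilogue: pop r3=0x5f, sp=0xdb
r1 is caller-saved → body value

REG = 0x3e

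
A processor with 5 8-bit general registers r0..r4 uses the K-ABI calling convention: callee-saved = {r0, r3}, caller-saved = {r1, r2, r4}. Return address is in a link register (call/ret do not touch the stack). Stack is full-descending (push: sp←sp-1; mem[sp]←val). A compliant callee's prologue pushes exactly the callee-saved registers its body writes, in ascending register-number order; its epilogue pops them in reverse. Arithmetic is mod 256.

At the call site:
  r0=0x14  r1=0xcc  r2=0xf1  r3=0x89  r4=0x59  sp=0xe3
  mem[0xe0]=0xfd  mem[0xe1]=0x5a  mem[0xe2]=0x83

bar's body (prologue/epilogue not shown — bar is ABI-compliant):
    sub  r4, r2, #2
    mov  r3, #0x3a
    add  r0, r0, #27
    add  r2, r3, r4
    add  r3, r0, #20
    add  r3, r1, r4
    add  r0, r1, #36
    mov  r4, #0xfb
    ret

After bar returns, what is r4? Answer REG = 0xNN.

prologue: push r0 -> mem[0xe2]=0x14, sp=0xe2
prologue: push r3 -> mem[0xe1]=0x89, sp=0xe1
body[0] sub  r4, r2, #2 -> r4=0xef
body[1] mov  r3, #0x3a -> r3=0x3a
body[2] add  r0, r0, #27 -> r0=0x2f
body[3] add  r2, r3, r4 -> r2=0x29
body[4] add  r3, r0, #20 -> r3=0x43
body[5] add  r3, r1, r4 -> r3=0xbb
body[6] add  r0, r1, #36 -> r0=0xf0
body[7] mov  r4, #0xfb -> r4=0xfb
epilogue: pop r3=0x89, sp=0xe2
epilogue: pop r0=0x14, sp=0xe3
r4 is caller-saved -> body value

REG = 0xfb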